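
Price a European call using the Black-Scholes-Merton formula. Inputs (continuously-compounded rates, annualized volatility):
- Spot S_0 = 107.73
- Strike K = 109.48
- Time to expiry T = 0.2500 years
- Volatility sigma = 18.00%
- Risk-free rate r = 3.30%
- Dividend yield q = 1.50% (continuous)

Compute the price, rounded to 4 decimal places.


Answer: Price = 3.2801

Derivation:
d1 = (ln(S/K) + (r - q + 0.5*sigma^2) * T) / (sigma * sqrt(T)) = -0.08404208
d2 = d1 - sigma * sqrt(T) = -0.17404208
exp(-rT) = 0.99178394; exp(-qT) = 0.99625702
C = S_0 * exp(-qT) * N(d1) - K * exp(-rT) * N(d2)
N(d1) = 0.46651149; N(d2) = 0.43091620
C = 107.7300 * 0.99625702 * 0.46651149 - 109.4800 * 0.99178394 * 0.43091620 = 3.2801


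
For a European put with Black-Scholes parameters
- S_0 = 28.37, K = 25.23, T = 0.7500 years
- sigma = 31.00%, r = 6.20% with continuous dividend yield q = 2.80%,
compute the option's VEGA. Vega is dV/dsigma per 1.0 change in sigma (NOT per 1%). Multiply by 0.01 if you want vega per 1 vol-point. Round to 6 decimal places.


d1 = 0.6661355145; d2 = 0.3976676394
phi(d1) = 0.3195610975; exp(-qT) = 0.9792189646; exp(-rT) = 0.9545645606
Vega = S * exp(-qT) * phi(d1) * sqrt(T) = 28.3700 * 0.9792189646 * 0.3195610975 * 0.8660254038 = 7.688183

Answer: Vega = 7.688183


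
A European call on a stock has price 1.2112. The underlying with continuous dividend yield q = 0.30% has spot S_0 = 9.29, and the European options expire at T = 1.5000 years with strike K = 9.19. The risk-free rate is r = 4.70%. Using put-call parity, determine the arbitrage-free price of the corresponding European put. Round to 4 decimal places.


Answer: Put price = 0.5273

Derivation:
Put-call parity: C - P = S_0 * exp(-qT) - K * exp(-rT).
S_0 * exp(-qT) = 9.2900 * 0.99551011 = 9.24828892
K * exp(-rT) = 9.1900 * 0.93192774 = 8.56441593
P = C - S*exp(-qT) + K*exp(-rT)
P = 1.2112 - 9.24828892 + 8.56441593 = 0.5273


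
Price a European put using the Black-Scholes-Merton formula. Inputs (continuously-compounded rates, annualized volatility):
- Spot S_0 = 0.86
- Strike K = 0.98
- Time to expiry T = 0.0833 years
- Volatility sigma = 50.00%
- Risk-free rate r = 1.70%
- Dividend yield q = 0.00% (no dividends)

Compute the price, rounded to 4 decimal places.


Answer: Price = 0.1320

Derivation:
d1 = (ln(S/K) + (r - q + 0.5*sigma^2) * T) / (sigma * sqrt(T)) = -0.82317688
d2 = d1 - sigma * sqrt(T) = -0.96748557
exp(-rT) = 0.99858490; exp(-qT) = 1.00000000
P = K * exp(-rT) * N(-d2) - S_0 * exp(-qT) * N(-d1)
N(-d1) = 0.79479629; N(-d2) = 0.83334933
P = 0.9800 * 0.99858490 * 0.83334933 - 0.8600 * 1.00000000 * 0.79479629 = 0.1320


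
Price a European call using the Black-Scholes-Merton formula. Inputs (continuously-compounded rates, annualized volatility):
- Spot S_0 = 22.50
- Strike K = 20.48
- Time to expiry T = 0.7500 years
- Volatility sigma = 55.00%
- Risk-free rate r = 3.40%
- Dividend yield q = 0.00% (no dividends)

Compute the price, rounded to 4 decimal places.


Answer: Price = 5.3873

Derivation:
d1 = (ln(S/K) + (r - q + 0.5*sigma^2) * T) / (sigma * sqrt(T)) = 0.48918155
d2 = d1 - sigma * sqrt(T) = 0.01286758
exp(-rT) = 0.97482238; exp(-qT) = 1.00000000
C = S_0 * exp(-qT) * N(d1) - K * exp(-rT) * N(d2)
N(d1) = 0.68764342; N(d2) = 0.50513328
C = 22.5000 * 1.00000000 * 0.68764342 - 20.4800 * 0.97482238 * 0.50513328 = 5.3873


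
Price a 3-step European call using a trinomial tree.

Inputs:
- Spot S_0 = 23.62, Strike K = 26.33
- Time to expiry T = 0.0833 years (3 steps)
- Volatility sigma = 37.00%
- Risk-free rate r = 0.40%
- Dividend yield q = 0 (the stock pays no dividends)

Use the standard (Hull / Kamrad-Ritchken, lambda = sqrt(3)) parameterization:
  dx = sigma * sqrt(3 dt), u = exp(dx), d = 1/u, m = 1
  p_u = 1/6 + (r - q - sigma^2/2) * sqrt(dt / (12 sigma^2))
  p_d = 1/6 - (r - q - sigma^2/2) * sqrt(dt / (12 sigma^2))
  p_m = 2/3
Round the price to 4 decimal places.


dt = T/N = 0.027767; dx = sigma*sqrt(3*dt) = 0.106788
u = exp(dx) = 1.112699; d = 1/u = 0.898716
p_u = 0.158288, p_m = 0.666667, p_d = 0.175046
Discount per step: exp(-r*dt) = 0.999889
Stock lattice S(k, j) with j the centered position index:
  k=0: S(0,+0) = 23.6200
  k=1: S(1,-1) = 21.2277; S(1,+0) = 23.6200; S(1,+1) = 26.2819
  k=2: S(2,-2) = 19.0776; S(2,-1) = 21.2277; S(2,+0) = 23.6200; S(2,+1) = 26.2819; S(2,+2) = 29.2439
  k=3: S(3,-3) = 17.1454; S(3,-2) = 19.0776; S(3,-1) = 21.2277; S(3,+0) = 23.6200; S(3,+1) = 26.2819; S(3,+2) = 29.2439; S(3,+3) = 32.5396
Terminal payoffs V(N, j) = max(S_T - K, 0):
  V(3,-3) = 0.000000; V(3,-2) = 0.000000; V(3,-1) = 0.000000; V(3,+0) = 0.000000; V(3,+1) = 0.000000; V(3,+2) = 2.913891; V(3,+3) = 6.209643
Backward induction: V(k, j) = exp(-r*dt) * [p_u * V(k+1, j+1) + p_m * V(k+1, j) + p_d * V(k+1, j-1)]
  V(2,-2) = exp(-r*dt) * [p_u*0.000000 + p_m*0.000000 + p_d*0.000000] = 0.000000
  V(2,-1) = exp(-r*dt) * [p_u*0.000000 + p_m*0.000000 + p_d*0.000000] = 0.000000
  V(2,+0) = exp(-r*dt) * [p_u*0.000000 + p_m*0.000000 + p_d*0.000000] = 0.000000
  V(2,+1) = exp(-r*dt) * [p_u*2.913891 + p_m*0.000000 + p_d*0.000000] = 0.461182
  V(2,+2) = exp(-r*dt) * [p_u*6.209643 + p_m*2.913891 + p_d*0.000000] = 2.925179
  V(1,-1) = exp(-r*dt) * [p_u*0.000000 + p_m*0.000000 + p_d*0.000000] = 0.000000
  V(1,+0) = exp(-r*dt) * [p_u*0.461182 + p_m*0.000000 + p_d*0.000000] = 0.072991
  V(1,+1) = exp(-r*dt) * [p_u*2.925179 + p_m*0.461182 + p_d*0.000000] = 0.770389
  V(0,+0) = exp(-r*dt) * [p_u*0.770389 + p_m*0.072991 + p_d*0.000000] = 0.170585

Answer: Price = V(0,0) = 0.1706


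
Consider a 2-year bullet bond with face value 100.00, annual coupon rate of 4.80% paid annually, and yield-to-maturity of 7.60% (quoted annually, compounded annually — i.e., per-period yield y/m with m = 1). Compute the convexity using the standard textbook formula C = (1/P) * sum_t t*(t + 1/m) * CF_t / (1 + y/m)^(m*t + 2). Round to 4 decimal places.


Coupon per period c = face * coupon_rate / m = 4.800000
Periods per year m = 1; per-period yield y/m = 0.076000
Number of cashflows N = 2
Cashflows (t years, CF_t, discount factor 1/(1+y/m)^(m*t), PV):
  t = 1.0000: CF_t = 4.800000, DF = 0.929368, PV = 4.460967
  t = 2.0000: CF_t = 104.800000, DF = 0.863725, PV = 90.518373
Price P = sum_t PV_t = 94.979340
Convexity numerator sum_t t*(t + 1/m) * CF_t / (1+y/m)^(m*t + 2):
  t = 1.0000: term = 7.706096
  t = 2.0000: term = 469.097856
Convexity = (1/P) * sum = 476.803952 / 94.979340 = 5.020081

Answer: Convexity = 5.0201


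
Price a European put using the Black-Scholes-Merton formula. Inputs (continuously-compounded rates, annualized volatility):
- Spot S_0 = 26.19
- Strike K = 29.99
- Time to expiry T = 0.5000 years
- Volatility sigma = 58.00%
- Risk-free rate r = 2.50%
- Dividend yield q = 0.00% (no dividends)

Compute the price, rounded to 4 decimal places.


d1 = (ln(S/K) + (r - q + 0.5*sigma^2) * T) / (sigma * sqrt(T)) = -0.09481652
d2 = d1 - sigma * sqrt(T) = -0.50493845
exp(-rT) = 0.98757780; exp(-qT) = 1.00000000
P = K * exp(-rT) * N(-d2) - S_0 * exp(-qT) * N(-d1)
N(-d1) = 0.53776972; N(-d2) = 0.69319897
P = 29.9900 * 0.98757780 * 0.69319897 - 26.1900 * 1.00000000 * 0.53776972 = 6.4466

Answer: Price = 6.4466


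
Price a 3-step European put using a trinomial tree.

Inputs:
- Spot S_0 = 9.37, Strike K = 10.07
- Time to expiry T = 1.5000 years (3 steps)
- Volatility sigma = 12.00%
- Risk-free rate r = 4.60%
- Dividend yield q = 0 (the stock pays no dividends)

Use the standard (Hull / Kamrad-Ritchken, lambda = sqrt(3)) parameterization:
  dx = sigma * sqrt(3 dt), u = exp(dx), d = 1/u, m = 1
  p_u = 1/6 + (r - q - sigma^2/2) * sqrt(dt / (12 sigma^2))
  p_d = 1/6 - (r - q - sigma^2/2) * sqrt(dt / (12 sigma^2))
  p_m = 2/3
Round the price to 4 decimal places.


dt = T/N = 0.500000; dx = sigma*sqrt(3*dt) = 0.146969
u = exp(dx) = 1.158319; d = 1/u = 0.863320
p_u = 0.232667, p_m = 0.666667, p_d = 0.100667
Discount per step: exp(-r*dt) = 0.977262
Stock lattice S(k, j) with j the centered position index:
  k=0: S(0,+0) = 9.3700
  k=1: S(1,-1) = 8.0893; S(1,+0) = 9.3700; S(1,+1) = 10.8534
  k=2: S(2,-2) = 6.9837; S(2,-1) = 8.0893; S(2,+0) = 9.3700; S(2,+1) = 10.8534; S(2,+2) = 12.5717
  k=3: S(3,-3) = 6.0291; S(3,-2) = 6.9837; S(3,-1) = 8.0893; S(3,+0) = 9.3700; S(3,+1) = 10.8534; S(3,+2) = 12.5717; S(3,+3) = 14.5621
Terminal payoffs V(N, j) = max(K - S_T, 0):
  V(3,-3) = 4.040857; V(3,-2) = 3.086332; V(3,-1) = 1.980688; V(3,+0) = 0.700000; V(3,+1) = 0.000000; V(3,+2) = 0.000000; V(3,+3) = 0.000000
Backward induction: V(k, j) = exp(-r*dt) * [p_u * V(k+1, j+1) + p_m * V(k+1, j) + p_d * V(k+1, j-1)]
  V(2,-2) = exp(-r*dt) * [p_u*1.980688 + p_m*3.086332 + p_d*4.040857] = 2.858663
  V(2,-1) = exp(-r*dt) * [p_u*0.700000 + p_m*1.980688 + p_d*3.086332] = 1.753224
  V(2,+0) = exp(-r*dt) * [p_u*0.000000 + p_m*0.700000 + p_d*1.980688] = 0.650911
  V(2,+1) = exp(-r*dt) * [p_u*0.000000 + p_m*0.000000 + p_d*0.700000] = 0.068864
  V(2,+2) = exp(-r*dt) * [p_u*0.000000 + p_m*0.000000 + p_d*0.000000] = 0.000000
  V(1,-1) = exp(-r*dt) * [p_u*0.650911 + p_m*1.753224 + p_d*2.858663] = 1.571470
  V(1,+0) = exp(-r*dt) * [p_u*0.068864 + p_m*0.650911 + p_d*1.753224] = 0.612210
  V(1,+1) = exp(-r*dt) * [p_u*0.000000 + p_m*0.068864 + p_d*0.650911] = 0.108901
  V(0,+0) = exp(-r*dt) * [p_u*0.108901 + p_m*0.612210 + p_d*1.571470] = 0.578219

Answer: Price = V(0,0) = 0.5782


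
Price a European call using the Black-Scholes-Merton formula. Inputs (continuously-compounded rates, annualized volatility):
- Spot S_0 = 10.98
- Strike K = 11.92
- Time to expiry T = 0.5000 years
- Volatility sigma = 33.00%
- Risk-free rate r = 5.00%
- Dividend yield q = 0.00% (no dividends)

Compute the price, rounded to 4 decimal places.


Answer: Price = 0.7581

Derivation:
d1 = (ln(S/K) + (r - q + 0.5*sigma^2) * T) / (sigma * sqrt(T)) = -0.12821014
d2 = d1 - sigma * sqrt(T) = -0.36155538
exp(-rT) = 0.97530991; exp(-qT) = 1.00000000
C = S_0 * exp(-qT) * N(d1) - K * exp(-rT) * N(d2)
N(d1) = 0.44899134; N(d2) = 0.35884216
C = 10.9800 * 1.00000000 * 0.44899134 - 11.9200 * 0.97530991 * 0.35884216 = 0.7581


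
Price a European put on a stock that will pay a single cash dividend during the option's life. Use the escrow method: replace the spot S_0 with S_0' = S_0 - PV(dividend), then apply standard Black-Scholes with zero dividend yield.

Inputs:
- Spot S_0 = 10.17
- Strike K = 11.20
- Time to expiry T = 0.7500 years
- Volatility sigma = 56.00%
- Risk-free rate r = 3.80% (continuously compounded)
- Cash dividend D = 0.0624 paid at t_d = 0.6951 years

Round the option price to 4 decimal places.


Answer: Price = 2.4222

Derivation:
PV(D) = D * exp(-r * t_d) = 0.0624 * 0.97393199 = 0.06077336
S_0' = S_0 - PV(D) = 10.1700 - 0.06077336 = 10.10922664
d1 = (ln(S_0'/K) + (r + sigma^2/2)*T) / (sigma*sqrt(T)) = 0.08997335
d2 = d1 - sigma*sqrt(T) = -0.39500087
exp(-rT) = 0.97190229
N(-d1) = 0.46415419; N(-d2) = 0.65357888
P = K * exp(-rT) * N(-d2) - S_0' * N(-d1) = 11.2000 * 0.97190229 * 0.65357888 - 10.10922664 * 0.46415419 = 2.4222


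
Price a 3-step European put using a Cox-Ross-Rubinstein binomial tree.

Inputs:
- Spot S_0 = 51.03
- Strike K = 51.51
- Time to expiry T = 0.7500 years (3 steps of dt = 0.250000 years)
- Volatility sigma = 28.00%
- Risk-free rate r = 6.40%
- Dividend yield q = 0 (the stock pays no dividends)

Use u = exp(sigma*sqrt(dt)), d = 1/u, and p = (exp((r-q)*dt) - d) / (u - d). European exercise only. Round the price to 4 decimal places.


dt = T/N = 0.250000
u = exp(sigma*sqrt(dt)) = 1.150274; d = 1/u = 0.869358
p = (exp((r-q)*dt) - d) / (u - d) = 0.522472
Discount per step: exp(-r*dt) = 0.984127
Stock lattice S(k, i) with i counting down-moves:
  k=0: S(0,0) = 51.0300
  k=1: S(1,0) = 58.6985; S(1,1) = 44.3634
  k=2: S(2,0) = 67.5193; S(2,1) = 51.0300; S(2,2) = 38.5676
  k=3: S(3,0) = 77.6657; S(3,1) = 58.6985; S(3,2) = 44.3634; S(3,3) = 33.5291
Terminal payoffs V(N, i) = max(K - S_T, 0):
  V(3,0) = 0.000000; V(3,1) = 0.000000; V(3,2) = 7.146649; V(3,3) = 17.980901
Backward induction: V(k, i) = exp(-r*dt) * [p * V(k+1, i) + (1-p) * V(k+1, i+1)].
  V(2,0) = exp(-r*dt) * [p*0.000000 + (1-p)*0.000000] = 0.000000
  V(2,1) = exp(-r*dt) * [p*0.000000 + (1-p)*7.146649] = 3.358558
  V(2,2) = exp(-r*dt) * [p*7.146649 + (1-p)*17.980901] = 12.124754
  V(1,0) = exp(-r*dt) * [p*0.000000 + (1-p)*3.358558] = 1.578349
  V(1,1) = exp(-r*dt) * [p*3.358558 + (1-p)*12.124754] = 7.424910
  V(0,0) = exp(-r*dt) * [p*1.578349 + (1-p)*7.424910] = 4.300880

Answer: Price = V(0,0) = 4.3009


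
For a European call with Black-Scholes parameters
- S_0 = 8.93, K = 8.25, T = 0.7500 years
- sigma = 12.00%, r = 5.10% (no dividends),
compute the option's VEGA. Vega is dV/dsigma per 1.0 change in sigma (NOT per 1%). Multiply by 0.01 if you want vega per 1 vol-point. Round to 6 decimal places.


Answer: Vega = 1.534019

Derivation:
d1 = 1.1821554157; d2 = 1.0782323672
phi(d1) = 0.1983575147; exp(-qT) = 1.0000000000; exp(-rT) = 0.9624722927
Vega = S * exp(-qT) * phi(d1) * sqrt(T) = 8.9300 * 1.0000000000 * 0.1983575147 * 0.8660254038 = 1.534019


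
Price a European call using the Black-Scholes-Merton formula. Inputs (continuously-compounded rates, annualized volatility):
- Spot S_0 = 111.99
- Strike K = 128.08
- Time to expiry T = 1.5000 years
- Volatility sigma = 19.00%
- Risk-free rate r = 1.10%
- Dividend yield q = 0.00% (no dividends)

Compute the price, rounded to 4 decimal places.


Answer: Price = 5.3975

Derivation:
d1 = (ln(S/K) + (r - q + 0.5*sigma^2) * T) / (sigma * sqrt(T)) = -0.38964286
d2 = d1 - sigma * sqrt(T) = -0.62234438
exp(-rT) = 0.98363538; exp(-qT) = 1.00000000
C = S_0 * exp(-qT) * N(d1) - K * exp(-rT) * N(d2)
N(d1) = 0.34840033; N(d2) = 0.26685772
C = 111.9900 * 1.00000000 * 0.34840033 - 128.0800 * 0.98363538 * 0.26685772 = 5.3975


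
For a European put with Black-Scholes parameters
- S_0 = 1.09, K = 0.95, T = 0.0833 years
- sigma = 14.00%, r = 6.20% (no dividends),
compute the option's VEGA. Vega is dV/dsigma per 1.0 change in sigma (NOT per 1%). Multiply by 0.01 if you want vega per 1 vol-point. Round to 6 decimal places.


Answer: Vega = 0.000230

Derivation:
d1 = 3.5502248630; d2 = 3.5098184279
phi(d1) = 0.0007310806; exp(-qT) = 1.0000000000; exp(-rT) = 0.9948487136
Vega = S * exp(-qT) * phi(d1) * sqrt(T) = 1.0900 * 1.0000000000 * 0.0007310806 * 0.2886173938 = 0.000230


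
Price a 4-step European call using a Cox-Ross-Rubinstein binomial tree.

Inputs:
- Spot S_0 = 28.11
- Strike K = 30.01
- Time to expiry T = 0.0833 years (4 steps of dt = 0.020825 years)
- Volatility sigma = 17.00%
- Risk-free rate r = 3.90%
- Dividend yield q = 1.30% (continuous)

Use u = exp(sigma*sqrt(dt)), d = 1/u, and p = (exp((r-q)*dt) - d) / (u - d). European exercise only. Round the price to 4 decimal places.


Answer: Price = V(0,0) = 0.0647

Derivation:
dt = T/N = 0.020825
u = exp(sigma*sqrt(dt)) = 1.024836; d = 1/u = 0.975766
p = (exp((r-q)*dt) - d) / (u - d) = 0.504904
Discount per step: exp(-r*dt) = 0.999188
Stock lattice S(k, i) with i counting down-moves:
  k=0: S(0,0) = 28.1100
  k=1: S(1,0) = 28.8081; S(1,1) = 27.4288
  k=2: S(2,0) = 29.5236; S(2,1) = 28.1100; S(2,2) = 26.7641
  k=3: S(3,0) = 30.2569; S(3,1) = 28.8081; S(3,2) = 27.4288; S(3,3) = 26.1155
  k=4: S(4,0) = 31.0083; S(4,1) = 29.5236; S(4,2) = 28.1100; S(4,3) = 26.7641; S(4,4) = 25.4826
Terminal payoffs V(N, i) = max(S_T - K, 0):
  V(4,0) = 0.998312; V(4,1) = 0.000000; V(4,2) = 0.000000; V(4,3) = 0.000000; V(4,4) = 0.000000
Backward induction: V(k, i) = exp(-r*dt) * [p * V(k+1, i) + (1-p) * V(k+1, i+1)].
  V(3,0) = exp(-r*dt) * [p*0.998312 + (1-p)*0.000000] = 0.503643
  V(3,1) = exp(-r*dt) * [p*0.000000 + (1-p)*0.000000] = 0.000000
  V(3,2) = exp(-r*dt) * [p*0.000000 + (1-p)*0.000000] = 0.000000
  V(3,3) = exp(-r*dt) * [p*0.000000 + (1-p)*0.000000] = 0.000000
  V(2,0) = exp(-r*dt) * [p*0.503643 + (1-p)*0.000000] = 0.254085
  V(2,1) = exp(-r*dt) * [p*0.000000 + (1-p)*0.000000] = 0.000000
  V(2,2) = exp(-r*dt) * [p*0.000000 + (1-p)*0.000000] = 0.000000
  V(1,0) = exp(-r*dt) * [p*0.254085 + (1-p)*0.000000] = 0.128185
  V(1,1) = exp(-r*dt) * [p*0.000000 + (1-p)*0.000000] = 0.000000
  V(0,0) = exp(-r*dt) * [p*0.128185 + (1-p)*0.000000] = 0.064668


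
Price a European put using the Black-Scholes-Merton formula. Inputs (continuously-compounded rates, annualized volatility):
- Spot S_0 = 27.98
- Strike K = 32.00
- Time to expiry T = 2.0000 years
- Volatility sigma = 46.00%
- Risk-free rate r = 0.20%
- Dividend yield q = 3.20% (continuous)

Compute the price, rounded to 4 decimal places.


Answer: Price = 10.5394

Derivation:
d1 = (ln(S/K) + (r - q + 0.5*sigma^2) * T) / (sigma * sqrt(T)) = 0.02667647
d2 = d1 - sigma * sqrt(T) = -0.62386176
exp(-rT) = 0.99600799; exp(-qT) = 0.93800500
P = K * exp(-rT) * N(-d2) - S_0 * exp(-qT) * N(-d1)
N(-d1) = 0.48935889; N(-d2) = 0.73364081
P = 32.0000 * 0.99600799 * 0.73364081 - 27.9800 * 0.93800500 * 0.48935889 = 10.5394


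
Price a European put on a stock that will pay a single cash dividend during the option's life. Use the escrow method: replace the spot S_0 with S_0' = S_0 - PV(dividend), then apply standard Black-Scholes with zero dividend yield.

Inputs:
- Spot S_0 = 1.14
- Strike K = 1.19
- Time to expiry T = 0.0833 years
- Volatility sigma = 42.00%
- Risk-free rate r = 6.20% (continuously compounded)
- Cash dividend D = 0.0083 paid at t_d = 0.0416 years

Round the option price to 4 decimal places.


PV(D) = D * exp(-r * t_d) = 0.0083 * 0.99742412 = 0.00827862
S_0' = S_0 - PV(D) = 1.1400 - 0.00827862 = 1.13172138
d1 = (ln(S_0'/K) + (r + sigma^2/2)*T) / (sigma*sqrt(T)) = -0.31102165
d2 = d1 - sigma*sqrt(T) = -0.43224096
exp(-rT) = 0.99484871
N(-d1) = 0.62210792; N(-d2) = 0.66721685
P = K * exp(-rT) * N(-d2) - S_0' * N(-d1) = 1.1900 * 0.99484871 * 0.66721685 - 1.13172138 * 0.62210792 = 0.0858

Answer: Price = 0.0858


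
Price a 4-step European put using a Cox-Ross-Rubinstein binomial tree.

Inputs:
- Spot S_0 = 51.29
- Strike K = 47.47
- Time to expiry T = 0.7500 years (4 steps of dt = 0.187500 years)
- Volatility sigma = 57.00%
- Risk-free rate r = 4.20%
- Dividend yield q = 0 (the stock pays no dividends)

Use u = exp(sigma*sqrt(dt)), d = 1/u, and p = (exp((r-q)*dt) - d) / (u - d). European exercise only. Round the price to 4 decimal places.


dt = T/N = 0.187500
u = exp(sigma*sqrt(dt)) = 1.279945; d = 1/u = 0.781283
p = (exp((r-q)*dt) - d) / (u - d) = 0.454462
Discount per step: exp(-r*dt) = 0.992156
Stock lattice S(k, i) with i counting down-moves:
  k=0: S(0,0) = 51.2900
  k=1: S(1,0) = 65.6484; S(1,1) = 40.0720
  k=2: S(2,0) = 84.0263; S(2,1) = 51.2900; S(2,2) = 31.3076
  k=3: S(3,0) = 107.5491; S(3,1) = 65.6484; S(3,2) = 40.0720; S(3,3) = 24.4601
  k=4: S(4,0) = 137.6570; S(4,1) = 84.0263; S(4,2) = 51.2900; S(4,3) = 31.3076; S(4,4) = 19.1103
Terminal payoffs V(N, i) = max(K - S_T, 0):
  V(4,0) = 0.000000; V(4,1) = 0.000000; V(4,2) = 0.000000; V(4,3) = 16.162386; V(4,4) = 28.359712
Backward induction: V(k, i) = exp(-r*dt) * [p * V(k+1, i) + (1-p) * V(k+1, i+1)].
  V(3,0) = exp(-r*dt) * [p*0.000000 + (1-p)*0.000000] = 0.000000
  V(3,1) = exp(-r*dt) * [p*0.000000 + (1-p)*0.000000] = 0.000000
  V(3,2) = exp(-r*dt) * [p*0.000000 + (1-p)*16.162386] = 8.748039
  V(3,3) = exp(-r*dt) * [p*16.162386 + (1-p)*28.359712] = 22.637521
  V(2,0) = exp(-r*dt) * [p*0.000000 + (1-p)*0.000000] = 0.000000
  V(2,1) = exp(-r*dt) * [p*0.000000 + (1-p)*8.748039] = 4.734956
  V(2,2) = exp(-r*dt) * [p*8.748039 + (1-p)*22.637521] = 16.197227
  V(1,0) = exp(-r*dt) * [p*0.000000 + (1-p)*4.734956] = 2.562838
  V(1,1) = exp(-r*dt) * [p*4.734956 + (1-p)*16.197227] = 10.901873
  V(0,0) = exp(-r*dt) * [p*2.562838 + (1-p)*10.901873] = 7.056313

Answer: Price = V(0,0) = 7.0563


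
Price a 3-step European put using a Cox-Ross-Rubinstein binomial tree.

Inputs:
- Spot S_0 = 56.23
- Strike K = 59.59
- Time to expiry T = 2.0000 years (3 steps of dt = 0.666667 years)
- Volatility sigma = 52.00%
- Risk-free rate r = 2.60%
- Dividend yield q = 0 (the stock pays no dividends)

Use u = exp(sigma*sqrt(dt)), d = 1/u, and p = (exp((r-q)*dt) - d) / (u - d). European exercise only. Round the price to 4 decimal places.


Answer: Price = V(0,0) = 17.5418

Derivation:
dt = T/N = 0.666667
u = exp(sigma*sqrt(dt)) = 1.528945; d = 1/u = 0.654046
p = (exp((r-q)*dt) - d) / (u - d) = 0.415406
Discount per step: exp(-r*dt) = 0.982816
Stock lattice S(k, i) with i counting down-moves:
  k=0: S(0,0) = 56.2300
  k=1: S(1,0) = 85.9726; S(1,1) = 36.7770
  k=2: S(2,0) = 131.4474; S(2,1) = 56.2300; S(2,2) = 24.0538
  k=3: S(3,0) = 200.9759; S(3,1) = 85.9726; S(3,2) = 36.7770; S(3,3) = 15.7323
Terminal payoffs V(N, i) = max(K - S_T, 0):
  V(3,0) = 0.000000; V(3,1) = 0.000000; V(3,2) = 22.813017; V(3,3) = 43.857703
Backward induction: V(k, i) = exp(-r*dt) * [p * V(k+1, i) + (1-p) * V(k+1, i+1)].
  V(2,0) = exp(-r*dt) * [p*0.000000 + (1-p)*0.000000] = 0.000000
  V(2,1) = exp(-r*dt) * [p*0.000000 + (1-p)*22.813017] = 13.107176
  V(2,2) = exp(-r*dt) * [p*22.813017 + (1-p)*43.857703] = 34.512183
  V(1,0) = exp(-r*dt) * [p*0.000000 + (1-p)*13.107176] = 7.530703
  V(1,1) = exp(-r*dt) * [p*13.107176 + (1-p)*34.512183] = 25.180149
  V(0,0) = exp(-r*dt) * [p*7.530703 + (1-p)*25.180149] = 17.541752


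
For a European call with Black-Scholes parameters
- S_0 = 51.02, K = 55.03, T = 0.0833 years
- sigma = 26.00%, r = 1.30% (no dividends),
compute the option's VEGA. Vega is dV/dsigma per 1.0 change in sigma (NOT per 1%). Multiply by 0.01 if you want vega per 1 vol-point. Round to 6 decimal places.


d1 = -0.9563144828; d2 = -1.0313550052
phi(d1) = 0.2525345449; exp(-qT) = 1.0000000000; exp(-rT) = 0.9989176861
Vega = S * exp(-qT) * phi(d1) * sqrt(T) = 51.0200 * 1.0000000000 * 0.2525345449 * 0.2886173938 = 3.718637

Answer: Vega = 3.718637


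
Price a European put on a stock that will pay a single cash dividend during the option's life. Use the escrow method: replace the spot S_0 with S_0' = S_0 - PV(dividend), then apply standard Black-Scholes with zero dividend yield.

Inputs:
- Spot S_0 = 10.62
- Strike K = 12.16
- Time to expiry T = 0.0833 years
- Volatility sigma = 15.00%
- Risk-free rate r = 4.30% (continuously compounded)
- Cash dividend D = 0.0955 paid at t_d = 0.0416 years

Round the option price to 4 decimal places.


Answer: Price = 1.5919

Derivation:
PV(D) = D * exp(-r * t_d) = 0.0955 * 0.99821280 = 0.09532932
S_0' = S_0 - PV(D) = 10.6200 - 0.09532932 = 10.52467068
d1 = (ln(S_0'/K) + (r + sigma^2/2)*T) / (sigma*sqrt(T)) = -3.23174706
d2 = d1 - sigma*sqrt(T) = -3.27503967
exp(-rT) = 0.99642451
N(-d1) = 0.99938482; N(-d2) = 0.99947176
P = K * exp(-rT) * N(-d2) - S_0' * N(-d1) = 12.1600 * 0.99642451 * 0.99947176 - 10.52467068 * 0.99938482 = 1.5919


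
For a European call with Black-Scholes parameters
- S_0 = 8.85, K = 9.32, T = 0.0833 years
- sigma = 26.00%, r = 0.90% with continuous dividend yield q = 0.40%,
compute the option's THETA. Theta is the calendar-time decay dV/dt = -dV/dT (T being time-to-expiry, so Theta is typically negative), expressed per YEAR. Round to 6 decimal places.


Answer: Theta = -1.300505

Derivation:
d1 = -0.6464924302; d2 = -0.7215329525
phi(d1) = 0.3237075597; exp(-qT) = 0.9996668555; exp(-rT) = 0.9992505810
Theta = -S*exp(-qT)*phi(d1)*sigma/(2*sqrt(T)) - r*K*exp(-rT)*N(d2) + q*S*exp(-qT)*N(d1)
N(d1) = 0.2589802490; N(d2) = 0.2352908369; sqrt(T) = 0.2886173938
Term 1 = -8.8500 * 0.9996668555 * 0.3237075597 * 0.2600 / (2 * 0.2886173938) = -1.2899481594
Term 2 = -0.0090 * 9.3200 * 0.9992505810 * 0.2352908369 = -0.0197214047
Term 3 = 0.0040 * 8.8500 * 0.9996668555 * 0.2589802490 = 0.0091648466
Theta = -1.2899481594 + (-0.0197214047) + (0.0091648466) = -1.300505


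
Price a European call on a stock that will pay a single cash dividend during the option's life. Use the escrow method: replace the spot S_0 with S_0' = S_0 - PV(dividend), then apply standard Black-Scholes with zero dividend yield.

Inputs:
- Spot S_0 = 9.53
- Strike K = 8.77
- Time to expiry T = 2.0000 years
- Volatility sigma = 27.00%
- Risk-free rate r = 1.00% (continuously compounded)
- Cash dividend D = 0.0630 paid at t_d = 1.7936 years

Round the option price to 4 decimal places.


Answer: Price = 1.8464

Derivation:
PV(D) = D * exp(-r * t_d) = 0.0630 * 0.98222389 = 0.06188011
S_0' = S_0 - PV(D) = 9.5300 - 0.06188011 = 9.46811989
d1 = (ln(S_0'/K) + (r + sigma^2/2)*T) / (sigma*sqrt(T)) = 0.44388903
d2 = d1 - sigma*sqrt(T) = 0.06205137
exp(-rT) = 0.98019867
N(d1) = 0.67143859; N(d2) = 0.52473904
C = S_0' * N(d1) - K * exp(-rT) * N(d2) = 9.46811989 * 0.67143859 - 8.7700 * 0.98019867 * 0.52473904 = 1.8464


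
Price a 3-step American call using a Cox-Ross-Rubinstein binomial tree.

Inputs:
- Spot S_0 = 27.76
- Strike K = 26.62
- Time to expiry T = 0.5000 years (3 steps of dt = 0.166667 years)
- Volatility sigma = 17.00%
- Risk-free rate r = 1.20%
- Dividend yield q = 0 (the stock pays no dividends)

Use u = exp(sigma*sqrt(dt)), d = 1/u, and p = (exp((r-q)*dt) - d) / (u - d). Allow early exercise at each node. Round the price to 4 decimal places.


dt = T/N = 0.166667
u = exp(sigma*sqrt(dt)) = 1.071867; d = 1/u = 0.932951
p = (exp((r-q)*dt) - d) / (u - d) = 0.497068
Discount per step: exp(-r*dt) = 0.998002
Stock lattice S(k, i) with i counting down-moves:
  k=0: S(0,0) = 27.7600
  k=1: S(1,0) = 29.7550; S(1,1) = 25.8987
  k=2: S(2,0) = 31.8934; S(2,1) = 27.7600; S(2,2) = 24.1623
  k=3: S(3,0) = 34.1855; S(3,1) = 29.7550; S(3,2) = 25.8987; S(3,3) = 22.5422
Terminal payoffs V(N, i) = max(S_T - K, 0):
  V(3,0) = 7.565541; V(3,1) = 3.135035; V(3,2) = 0.000000; V(3,3) = 0.000000
Backward induction: V(k, i) = exp(-r*dt) * [p * V(k+1, i) + (1-p) * V(k+1, i+1)]; then take max(V_cont, immediate exercise) for American.
  V(2,0) = exp(-r*dt) * [p*7.565541 + (1-p)*3.135035] = 5.326633; exercise = 5.273447; V(2,0) = max -> 5.326633
  V(2,1) = exp(-r*dt) * [p*3.135035 + (1-p)*0.000000] = 1.555212; exercise = 1.140000; V(2,1) = max -> 1.555212
  V(2,2) = exp(-r*dt) * [p*0.000000 + (1-p)*0.000000] = 0.000000; exercise = 0.000000; V(2,2) = max -> 0.000000
  V(1,0) = exp(-r*dt) * [p*5.326633 + (1-p)*1.555212] = 3.423012; exercise = 3.135035; V(1,0) = max -> 3.423012
  V(1,1) = exp(-r*dt) * [p*1.555212 + (1-p)*0.000000] = 0.771502; exercise = 0.000000; V(1,1) = max -> 0.771502
  V(0,0) = exp(-r*dt) * [p*3.423012 + (1-p)*0.771502] = 2.085308; exercise = 1.140000; V(0,0) = max -> 2.085308

Answer: Price = V(0,0) = 2.0853


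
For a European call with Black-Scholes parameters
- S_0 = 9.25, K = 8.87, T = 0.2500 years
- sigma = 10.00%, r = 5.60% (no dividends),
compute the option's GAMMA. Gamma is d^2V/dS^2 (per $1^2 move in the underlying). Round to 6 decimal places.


d1 = 1.1439751041; d2 = 1.0939751041
phi(d1) = 0.2073643159; exp(-qT) = 1.0000000000; exp(-rT) = 0.9860975443
Gamma = exp(-qT) * phi(d1) / (S * sigma * sqrt(T)) = 1.0000000000 * 0.2073643159 / (9.2500 * 0.1000 * 0.5000000000) = 0.448355

Answer: Gamma = 0.448355


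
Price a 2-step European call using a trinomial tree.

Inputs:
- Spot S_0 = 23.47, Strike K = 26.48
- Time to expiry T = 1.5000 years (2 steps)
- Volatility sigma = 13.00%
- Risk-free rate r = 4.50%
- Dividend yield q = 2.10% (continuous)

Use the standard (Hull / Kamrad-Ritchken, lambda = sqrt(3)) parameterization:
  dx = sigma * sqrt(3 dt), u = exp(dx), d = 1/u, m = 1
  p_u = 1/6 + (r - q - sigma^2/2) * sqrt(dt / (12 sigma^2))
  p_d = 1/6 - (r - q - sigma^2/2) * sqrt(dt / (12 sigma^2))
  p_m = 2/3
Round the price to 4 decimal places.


dt = T/N = 0.750000; dx = sigma*sqrt(3*dt) = 0.195000
u = exp(dx) = 1.215311; d = 1/u = 0.822835
p_u = 0.196571, p_m = 0.666667, p_d = 0.136763
Discount per step: exp(-r*dt) = 0.966813
Stock lattice S(k, j) with j the centered position index:
  k=0: S(0,+0) = 23.4700
  k=1: S(1,-1) = 19.3119; S(1,+0) = 23.4700; S(1,+1) = 28.5233
  k=2: S(2,-2) = 15.8905; S(2,-1) = 19.3119; S(2,+0) = 23.4700; S(2,+1) = 28.5233; S(2,+2) = 34.6647
Terminal payoffs V(N, j) = max(S_T - K, 0):
  V(2,-2) = 0.000000; V(2,-1) = 0.000000; V(2,+0) = 0.000000; V(2,+1) = 2.043349; V(2,+2) = 8.184739
Backward induction: V(k, j) = exp(-r*dt) * [p_u * V(k+1, j+1) + p_m * V(k+1, j) + p_d * V(k+1, j-1)]
  V(1,-1) = exp(-r*dt) * [p_u*0.000000 + p_m*0.000000 + p_d*0.000000] = 0.000000
  V(1,+0) = exp(-r*dt) * [p_u*2.043349 + p_m*0.000000 + p_d*0.000000] = 0.388332
  V(1,+1) = exp(-r*dt) * [p_u*8.184739 + p_m*2.043349 + p_d*0.000000] = 2.872509
  V(0,+0) = exp(-r*dt) * [p_u*2.872509 + p_m*0.388332 + p_d*0.000000] = 0.796208

Answer: Price = V(0,0) = 0.7962


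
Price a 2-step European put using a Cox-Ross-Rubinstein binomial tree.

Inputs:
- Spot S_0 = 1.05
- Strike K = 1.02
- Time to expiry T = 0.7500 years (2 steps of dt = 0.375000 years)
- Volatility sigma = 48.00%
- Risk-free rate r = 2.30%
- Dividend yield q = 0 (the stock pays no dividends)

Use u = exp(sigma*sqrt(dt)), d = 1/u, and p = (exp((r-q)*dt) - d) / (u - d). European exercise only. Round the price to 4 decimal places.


dt = T/N = 0.375000
u = exp(sigma*sqrt(dt)) = 1.341702; d = 1/u = 0.745322
p = (exp((r-q)*dt) - d) / (u - d) = 0.441565
Discount per step: exp(-r*dt) = 0.991412
Stock lattice S(k, i) with i counting down-moves:
  k=0: S(0,0) = 1.0500
  k=1: S(1,0) = 1.4088; S(1,1) = 0.7826
  k=2: S(2,0) = 1.8902; S(2,1) = 1.0500; S(2,2) = 0.5833
Terminal payoffs V(N, i) = max(K - S_T, 0):
  V(2,0) = 0.000000; V(2,1) = 0.000000; V(2,2) = 0.436720
Backward induction: V(k, i) = exp(-r*dt) * [p * V(k+1, i) + (1-p) * V(k+1, i+1)].
  V(1,0) = exp(-r*dt) * [p*0.000000 + (1-p)*0.000000] = 0.000000
  V(1,1) = exp(-r*dt) * [p*0.000000 + (1-p)*0.436720] = 0.241785
  V(0,0) = exp(-r*dt) * [p*0.000000 + (1-p)*0.241785] = 0.133862

Answer: Price = V(0,0) = 0.1339


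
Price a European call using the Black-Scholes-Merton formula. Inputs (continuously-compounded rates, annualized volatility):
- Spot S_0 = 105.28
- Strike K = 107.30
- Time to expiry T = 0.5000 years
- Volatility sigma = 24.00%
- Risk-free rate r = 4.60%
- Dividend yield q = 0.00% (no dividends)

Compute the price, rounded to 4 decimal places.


Answer: Price = 7.3168

Derivation:
d1 = (ln(S/K) + (r - q + 0.5*sigma^2) * T) / (sigma * sqrt(T)) = 0.10839250
d2 = d1 - sigma * sqrt(T) = -0.06131312
exp(-rT) = 0.97726248; exp(-qT) = 1.00000000
C = S_0 * exp(-qT) * N(d1) - K * exp(-rT) * N(d2)
N(d1) = 0.54315783; N(d2) = 0.47555492
C = 105.2800 * 1.00000000 * 0.54315783 - 107.3000 * 0.97726248 * 0.47555492 = 7.3168


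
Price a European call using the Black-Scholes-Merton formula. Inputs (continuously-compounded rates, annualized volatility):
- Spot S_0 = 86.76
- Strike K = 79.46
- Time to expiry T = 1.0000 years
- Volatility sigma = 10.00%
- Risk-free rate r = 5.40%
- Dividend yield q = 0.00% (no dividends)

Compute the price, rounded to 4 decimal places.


d1 = (ln(S/K) + (r - q + 0.5*sigma^2) * T) / (sigma * sqrt(T)) = 1.46891936
d2 = d1 - sigma * sqrt(T) = 1.36891936
exp(-rT) = 0.94743211; exp(-qT) = 1.00000000
C = S_0 * exp(-qT) * N(d1) - K * exp(-rT) * N(d2)
N(d1) = 0.92907267; N(d2) = 0.91448776
C = 86.7600 * 1.00000000 * 0.92907267 - 79.4600 * 0.94743211 * 0.91448776 = 11.7610

Answer: Price = 11.7610


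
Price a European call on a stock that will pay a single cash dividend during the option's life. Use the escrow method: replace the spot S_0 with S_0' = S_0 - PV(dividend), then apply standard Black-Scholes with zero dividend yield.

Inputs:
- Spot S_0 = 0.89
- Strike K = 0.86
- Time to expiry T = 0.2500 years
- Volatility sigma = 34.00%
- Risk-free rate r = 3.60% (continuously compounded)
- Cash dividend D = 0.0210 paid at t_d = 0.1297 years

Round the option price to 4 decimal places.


Answer: Price = 0.0671

Derivation:
PV(D) = D * exp(-r * t_d) = 0.0210 * 0.99534168 = 0.02090218
S_0' = S_0 - PV(D) = 0.8900 - 0.02090218 = 0.86909782
d1 = (ln(S_0'/K) + (r + sigma^2/2)*T) / (sigma*sqrt(T)) = 0.19984295
d2 = d1 - sigma*sqrt(T) = 0.02984295
exp(-rT) = 0.99104038
N(d1) = 0.57919829; N(d2) = 0.51190385
C = S_0' * N(d1) - K * exp(-rT) * N(d2) = 0.86909782 * 0.57919829 - 0.8600 * 0.99104038 * 0.51190385 = 0.0671


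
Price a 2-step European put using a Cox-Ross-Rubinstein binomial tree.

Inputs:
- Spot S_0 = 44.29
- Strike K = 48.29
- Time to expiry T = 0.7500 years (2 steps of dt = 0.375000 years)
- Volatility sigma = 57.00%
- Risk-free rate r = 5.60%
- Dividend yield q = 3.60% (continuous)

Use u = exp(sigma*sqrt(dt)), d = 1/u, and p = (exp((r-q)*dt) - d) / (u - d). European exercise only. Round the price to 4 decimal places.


dt = T/N = 0.375000
u = exp(sigma*sqrt(dt)) = 1.417723; d = 1/u = 0.705356
p = (exp((r-q)*dt) - d) / (u - d) = 0.424180
Discount per step: exp(-r*dt) = 0.979219
Stock lattice S(k, i) with i counting down-moves:
  k=0: S(0,0) = 44.2900
  k=1: S(1,0) = 62.7910; S(1,1) = 31.2402
  k=2: S(2,0) = 89.0202; S(2,1) = 44.2900; S(2,2) = 22.0355
Terminal payoffs V(N, i) = max(K - S_T, 0):
  V(2,0) = 0.000000; V(2,1) = 4.000000; V(2,2) = 26.254510
Backward induction: V(k, i) = exp(-r*dt) * [p * V(k+1, i) + (1-p) * V(k+1, i+1)].
  V(1,0) = exp(-r*dt) * [p*0.000000 + (1-p)*4.000000] = 2.255415
  V(1,1) = exp(-r*dt) * [p*4.000000 + (1-p)*26.254510] = 16.465165
  V(0,0) = exp(-r*dt) * [p*2.255415 + (1-p)*16.465165] = 10.220766

Answer: Price = V(0,0) = 10.2208


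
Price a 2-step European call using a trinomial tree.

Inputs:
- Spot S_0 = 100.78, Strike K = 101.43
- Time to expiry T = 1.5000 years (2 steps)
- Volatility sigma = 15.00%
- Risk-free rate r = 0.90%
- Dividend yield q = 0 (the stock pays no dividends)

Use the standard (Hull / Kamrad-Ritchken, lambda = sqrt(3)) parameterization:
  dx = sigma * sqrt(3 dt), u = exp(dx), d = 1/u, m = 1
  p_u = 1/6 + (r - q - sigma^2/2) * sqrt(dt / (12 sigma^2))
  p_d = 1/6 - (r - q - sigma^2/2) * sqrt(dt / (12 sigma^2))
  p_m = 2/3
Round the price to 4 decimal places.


dt = T/N = 0.750000; dx = sigma*sqrt(3*dt) = 0.225000
u = exp(dx) = 1.252323; d = 1/u = 0.798516
p_u = 0.162917, p_m = 0.666667, p_d = 0.170417
Discount per step: exp(-r*dt) = 0.993273
Stock lattice S(k, j) with j the centered position index:
  k=0: S(0,+0) = 100.7800
  k=1: S(1,-1) = 80.4745; S(1,+0) = 100.7800; S(1,+1) = 126.2091
  k=2: S(2,-2) = 64.2602; S(2,-1) = 80.4745; S(2,+0) = 100.7800; S(2,+1) = 126.2091; S(2,+2) = 158.0545
Terminal payoffs V(N, j) = max(S_T - K, 0):
  V(2,-2) = 0.000000; V(2,-1) = 0.000000; V(2,+0) = 0.000000; V(2,+1) = 24.779083; V(2,+2) = 56.624502
Backward induction: V(k, j) = exp(-r*dt) * [p_u * V(k+1, j+1) + p_m * V(k+1, j) + p_d * V(k+1, j-1)]
  V(1,-1) = exp(-r*dt) * [p_u*0.000000 + p_m*0.000000 + p_d*0.000000] = 0.000000
  V(1,+0) = exp(-r*dt) * [p_u*24.779083 + p_m*0.000000 + p_d*0.000000] = 4.009768
  V(1,+1) = exp(-r*dt) * [p_u*56.624502 + p_m*24.779083 + p_d*0.000000] = 25.571274
  V(0,+0) = exp(-r*dt) * [p_u*25.571274 + p_m*4.009768 + p_d*0.000000] = 6.793157

Answer: Price = V(0,0) = 6.7932


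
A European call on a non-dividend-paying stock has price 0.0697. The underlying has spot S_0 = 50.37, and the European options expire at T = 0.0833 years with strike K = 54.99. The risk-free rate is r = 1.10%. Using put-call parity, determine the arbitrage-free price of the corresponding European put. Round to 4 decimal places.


Answer: Put price = 4.6393

Derivation:
Put-call parity: C - P = S_0 * exp(-qT) - K * exp(-rT).
S_0 * exp(-qT) = 50.3700 * 1.00000000 = 50.37000000
K * exp(-rT) = 54.9900 * 0.99908412 = 54.93963574
P = C - S*exp(-qT) + K*exp(-rT)
P = 0.0697 - 50.37000000 + 54.93963574 = 4.6393


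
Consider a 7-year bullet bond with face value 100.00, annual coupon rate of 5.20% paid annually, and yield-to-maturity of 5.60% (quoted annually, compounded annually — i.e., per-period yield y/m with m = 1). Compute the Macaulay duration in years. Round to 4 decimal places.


Coupon per period c = face * coupon_rate / m = 5.200000
Periods per year m = 1; per-period yield y/m = 0.056000
Number of cashflows N = 7
Cashflows (t years, CF_t, discount factor 1/(1+y/m)^(m*t), PV):
  t = 1.0000: CF_t = 5.200000, DF = 0.946970, PV = 4.924242
  t = 2.0000: CF_t = 5.200000, DF = 0.896752, PV = 4.663108
  t = 3.0000: CF_t = 5.200000, DF = 0.849197, PV = 4.415822
  t = 4.0000: CF_t = 5.200000, DF = 0.804163, PV = 4.181650
  t = 5.0000: CF_t = 5.200000, DF = 0.761518, PV = 3.959896
  t = 6.0000: CF_t = 5.200000, DF = 0.721135, PV = 3.749901
  t = 7.0000: CF_t = 105.200000, DF = 0.682893, PV = 71.840329
Price P = sum_t PV_t = 97.734949
Macaulay numerator sum_t t * PV_t:
  t * PV_t at t = 1.0000: 4.924242
  t * PV_t at t = 2.0000: 9.326217
  t * PV_t at t = 3.0000: 13.247467
  t * PV_t at t = 4.0000: 16.726600
  t * PV_t at t = 5.0000: 19.799479
  t * PV_t at t = 6.0000: 22.499408
  t * PV_t at t = 7.0000: 502.882303
Macaulay duration D = (sum_t t * PV_t) / P = 589.405715 / 97.734949 = 6.030655

Answer: Macaulay duration = 6.0307 years


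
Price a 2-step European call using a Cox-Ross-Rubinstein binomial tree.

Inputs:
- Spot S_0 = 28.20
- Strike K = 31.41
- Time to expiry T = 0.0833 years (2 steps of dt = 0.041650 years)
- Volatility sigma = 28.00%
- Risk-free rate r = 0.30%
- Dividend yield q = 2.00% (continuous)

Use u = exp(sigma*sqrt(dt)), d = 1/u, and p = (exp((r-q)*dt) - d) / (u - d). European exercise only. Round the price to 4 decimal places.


dt = T/N = 0.041650
u = exp(sigma*sqrt(dt)) = 1.058808; d = 1/u = 0.944459
p = (exp((r-q)*dt) - d) / (u - d) = 0.479528
Discount per step: exp(-r*dt) = 0.999875
Stock lattice S(k, i) with i counting down-moves:
  k=0: S(0,0) = 28.2000
  k=1: S(1,0) = 29.8584; S(1,1) = 26.6337
  k=2: S(2,0) = 31.6143; S(2,1) = 28.2000; S(2,2) = 25.1545
Terminal payoffs V(N, i) = max(S_T - K, 0):
  V(2,0) = 0.204271; V(2,1) = 0.000000; V(2,2) = 0.000000
Backward induction: V(k, i) = exp(-r*dt) * [p * V(k+1, i) + (1-p) * V(k+1, i+1)].
  V(1,0) = exp(-r*dt) * [p*0.204271 + (1-p)*0.000000] = 0.097942
  V(1,1) = exp(-r*dt) * [p*0.000000 + (1-p)*0.000000] = 0.000000
  V(0,0) = exp(-r*dt) * [p*0.097942 + (1-p)*0.000000] = 0.046960

Answer: Price = V(0,0) = 0.0470


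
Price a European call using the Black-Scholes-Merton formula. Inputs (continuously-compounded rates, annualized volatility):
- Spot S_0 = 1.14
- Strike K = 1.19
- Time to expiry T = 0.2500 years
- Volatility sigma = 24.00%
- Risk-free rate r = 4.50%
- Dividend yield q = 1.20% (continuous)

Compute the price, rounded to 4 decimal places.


Answer: Price = 0.0376

Derivation:
d1 = (ln(S/K) + (r - q + 0.5*sigma^2) * T) / (sigma * sqrt(T)) = -0.22895871
d2 = d1 - sigma * sqrt(T) = -0.34895871
exp(-rT) = 0.98881304; exp(-qT) = 0.99700450
C = S_0 * exp(-qT) * N(d1) - K * exp(-rT) * N(d2)
N(d1) = 0.40945051; N(d2) = 0.36356016
C = 1.1400 * 0.99700450 * 0.40945051 - 1.1900 * 0.98881304 * 0.36356016 = 0.0376


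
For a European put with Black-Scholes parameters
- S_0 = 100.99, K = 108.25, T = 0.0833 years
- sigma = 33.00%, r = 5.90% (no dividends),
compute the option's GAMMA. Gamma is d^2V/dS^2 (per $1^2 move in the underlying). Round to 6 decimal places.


Answer: Gamma = 0.034017

Derivation:
d1 = -0.6296632185; d2 = -0.7249069585
phi(d1) = 0.3272023744; exp(-qT) = 1.0000000000; exp(-rT) = 0.9950973574
Gamma = exp(-qT) * phi(d1) / (S * sigma * sqrt(T)) = 1.0000000000 * 0.3272023744 / (100.9900 * 0.3300 * 0.2886173938) = 0.034017


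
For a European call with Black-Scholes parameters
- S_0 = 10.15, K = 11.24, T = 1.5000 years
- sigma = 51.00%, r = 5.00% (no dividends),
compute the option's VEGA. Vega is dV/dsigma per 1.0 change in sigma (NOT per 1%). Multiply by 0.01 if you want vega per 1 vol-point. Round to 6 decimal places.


Answer: Vega = 4.782995

Derivation:
d1 = 0.2690754253; d2 = -0.3555444592
phi(d1) = 0.3847585342; exp(-qT) = 1.0000000000; exp(-rT) = 0.9277434863
Vega = S * exp(-qT) * phi(d1) * sqrt(T) = 10.1500 * 1.0000000000 * 0.3847585342 * 1.2247448714 = 4.782995


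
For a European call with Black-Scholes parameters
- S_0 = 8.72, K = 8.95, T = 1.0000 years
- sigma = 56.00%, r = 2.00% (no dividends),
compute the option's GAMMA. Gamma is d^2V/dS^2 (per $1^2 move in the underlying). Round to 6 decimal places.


d1 = 0.2692244743; d2 = -0.2907755257
phi(d1) = 0.3847430993; exp(-qT) = 1.0000000000; exp(-rT) = 0.9801986733
Gamma = exp(-qT) * phi(d1) / (S * sigma * sqrt(T)) = 1.0000000000 * 0.3847430993 / (8.7200 * 0.5600 * 1.0000000000) = 0.078789

Answer: Gamma = 0.078789


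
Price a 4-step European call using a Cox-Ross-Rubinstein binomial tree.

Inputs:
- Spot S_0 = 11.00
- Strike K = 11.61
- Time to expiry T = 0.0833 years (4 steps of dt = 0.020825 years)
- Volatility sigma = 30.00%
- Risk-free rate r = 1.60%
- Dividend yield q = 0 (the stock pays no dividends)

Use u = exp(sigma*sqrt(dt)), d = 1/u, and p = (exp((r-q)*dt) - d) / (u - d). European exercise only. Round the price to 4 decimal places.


Answer: Price = V(0,0) = 0.1801

Derivation:
dt = T/N = 0.020825
u = exp(sigma*sqrt(dt)) = 1.044243; d = 1/u = 0.957631
p = (exp((r-q)*dt) - d) / (u - d) = 0.493026
Discount per step: exp(-r*dt) = 0.999667
Stock lattice S(k, i) with i counting down-moves:
  k=0: S(0,0) = 11.0000
  k=1: S(1,0) = 11.4867; S(1,1) = 10.5339
  k=2: S(2,0) = 11.9949; S(2,1) = 11.0000; S(2,2) = 10.0876
  k=3: S(3,0) = 12.5256; S(3,1) = 11.4867; S(3,2) = 10.5339; S(3,3) = 9.6602
  k=4: S(4,0) = 13.0798; S(4,1) = 11.9949; S(4,2) = 11.0000; S(4,3) = 10.0876; S(4,4) = 9.2509
Terminal payoffs V(N, i) = max(S_T - K, 0):
  V(4,0) = 1.469756; V(4,1) = 0.384887; V(4,2) = 0.000000; V(4,3) = 0.000000; V(4,4) = 0.000000
Backward induction: V(k, i) = exp(-r*dt) * [p * V(k+1, i) + (1-p) * V(k+1, i+1)].
  V(3,0) = exp(-r*dt) * [p*1.469756 + (1-p)*0.384887] = 0.919450
  V(3,1) = exp(-r*dt) * [p*0.384887 + (1-p)*0.000000] = 0.189696
  V(3,2) = exp(-r*dt) * [p*0.000000 + (1-p)*0.000000] = 0.000000
  V(3,3) = exp(-r*dt) * [p*0.000000 + (1-p)*0.000000] = 0.000000
  V(2,0) = exp(-r*dt) * [p*0.919450 + (1-p)*0.189696] = 0.549301
  V(2,1) = exp(-r*dt) * [p*0.189696 + (1-p)*0.000000] = 0.093494
  V(2,2) = exp(-r*dt) * [p*0.000000 + (1-p)*0.000000] = 0.000000
  V(1,0) = exp(-r*dt) * [p*0.549301 + (1-p)*0.093494] = 0.318113
  V(1,1) = exp(-r*dt) * [p*0.093494 + (1-p)*0.000000] = 0.046080
  V(0,0) = exp(-r*dt) * [p*0.318113 + (1-p)*0.046080] = 0.180139
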